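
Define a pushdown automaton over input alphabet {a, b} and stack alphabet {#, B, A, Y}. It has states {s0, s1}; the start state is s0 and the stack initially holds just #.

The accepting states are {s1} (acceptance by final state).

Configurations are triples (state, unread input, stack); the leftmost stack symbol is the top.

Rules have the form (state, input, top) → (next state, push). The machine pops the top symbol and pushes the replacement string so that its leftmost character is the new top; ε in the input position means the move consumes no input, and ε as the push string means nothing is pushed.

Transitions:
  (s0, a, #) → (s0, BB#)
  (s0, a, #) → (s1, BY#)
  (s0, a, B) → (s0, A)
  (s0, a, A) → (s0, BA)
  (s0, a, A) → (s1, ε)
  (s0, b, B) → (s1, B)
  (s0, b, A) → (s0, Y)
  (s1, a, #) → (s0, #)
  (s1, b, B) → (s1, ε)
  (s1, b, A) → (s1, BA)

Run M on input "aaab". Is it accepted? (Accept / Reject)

One accepting computation: (s0, aaab, #) ⊢ (s0, aab, BB#) ⊢ (s0, ab, AB#) ⊢ (s0, b, BAB#) ⊢ (s1, ε, BAB#)
All input consumed and state s1 ∈ F.

Accept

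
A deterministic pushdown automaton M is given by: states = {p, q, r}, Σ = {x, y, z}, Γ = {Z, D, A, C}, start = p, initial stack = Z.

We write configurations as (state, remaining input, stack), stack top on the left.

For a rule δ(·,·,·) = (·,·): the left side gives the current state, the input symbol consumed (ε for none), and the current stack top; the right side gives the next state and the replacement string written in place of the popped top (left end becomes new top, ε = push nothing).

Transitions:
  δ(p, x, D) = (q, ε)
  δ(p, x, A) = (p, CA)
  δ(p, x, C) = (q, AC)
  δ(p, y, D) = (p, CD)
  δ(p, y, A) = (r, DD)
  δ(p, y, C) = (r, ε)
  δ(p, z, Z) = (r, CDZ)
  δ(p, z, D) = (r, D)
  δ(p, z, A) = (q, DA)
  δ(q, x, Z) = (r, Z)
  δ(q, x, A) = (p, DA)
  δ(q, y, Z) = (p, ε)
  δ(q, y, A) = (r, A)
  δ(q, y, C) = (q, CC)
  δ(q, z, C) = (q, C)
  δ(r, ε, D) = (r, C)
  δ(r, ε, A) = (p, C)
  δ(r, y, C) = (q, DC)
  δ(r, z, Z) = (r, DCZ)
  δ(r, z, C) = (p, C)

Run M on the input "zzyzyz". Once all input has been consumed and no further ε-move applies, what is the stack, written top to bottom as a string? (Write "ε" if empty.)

CCZ

(p, zzyzyz, Z) ⊢ (r, zyzyz, CDZ) ⊢ (p, yzyz, CDZ) ⊢ (r, zyz, DZ) ⊢ (r, zyz, CZ) ⊢ (p, yz, CZ) ⊢ (r, z, Z) ⊢ (r, ε, DCZ) ⊢ (r, ε, CCZ)
All input consumed in state r with stack CCZ.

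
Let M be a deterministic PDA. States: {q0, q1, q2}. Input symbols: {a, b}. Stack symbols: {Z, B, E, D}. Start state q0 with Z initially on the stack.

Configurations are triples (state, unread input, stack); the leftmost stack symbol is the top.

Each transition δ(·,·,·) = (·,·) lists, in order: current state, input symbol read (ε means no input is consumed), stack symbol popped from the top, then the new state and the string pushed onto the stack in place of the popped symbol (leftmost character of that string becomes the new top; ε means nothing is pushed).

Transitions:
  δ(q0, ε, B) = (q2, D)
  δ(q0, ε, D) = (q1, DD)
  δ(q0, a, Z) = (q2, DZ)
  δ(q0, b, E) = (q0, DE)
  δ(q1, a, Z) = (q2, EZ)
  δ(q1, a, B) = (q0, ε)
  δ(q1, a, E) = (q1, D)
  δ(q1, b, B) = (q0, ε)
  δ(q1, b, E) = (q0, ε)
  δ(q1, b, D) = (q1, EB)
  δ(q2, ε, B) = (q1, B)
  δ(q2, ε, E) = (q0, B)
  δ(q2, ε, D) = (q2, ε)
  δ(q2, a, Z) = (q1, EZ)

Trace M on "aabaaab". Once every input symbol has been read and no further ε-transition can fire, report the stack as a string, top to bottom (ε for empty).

(q0, aabaaab, Z)
  read a, top Z: go to q2, push DZ → (q2, abaaab, DZ)
  ε-move, top D: go to q2, push ε → (q2, abaaab, Z)
  read a, top Z: go to q1, push EZ → (q1, baaab, EZ)
  read b, top E: go to q0, push ε → (q0, aaab, Z)
  read a, top Z: go to q2, push DZ → (q2, aab, DZ)
  ε-move, top D: go to q2, push ε → (q2, aab, Z)
  read a, top Z: go to q1, push EZ → (q1, ab, EZ)
  read a, top E: go to q1, push D → (q1, b, DZ)
  read b, top D: go to q1, push EB → (q1, ε, EBZ)
All input consumed in state q1 with stack EBZ.

EBZ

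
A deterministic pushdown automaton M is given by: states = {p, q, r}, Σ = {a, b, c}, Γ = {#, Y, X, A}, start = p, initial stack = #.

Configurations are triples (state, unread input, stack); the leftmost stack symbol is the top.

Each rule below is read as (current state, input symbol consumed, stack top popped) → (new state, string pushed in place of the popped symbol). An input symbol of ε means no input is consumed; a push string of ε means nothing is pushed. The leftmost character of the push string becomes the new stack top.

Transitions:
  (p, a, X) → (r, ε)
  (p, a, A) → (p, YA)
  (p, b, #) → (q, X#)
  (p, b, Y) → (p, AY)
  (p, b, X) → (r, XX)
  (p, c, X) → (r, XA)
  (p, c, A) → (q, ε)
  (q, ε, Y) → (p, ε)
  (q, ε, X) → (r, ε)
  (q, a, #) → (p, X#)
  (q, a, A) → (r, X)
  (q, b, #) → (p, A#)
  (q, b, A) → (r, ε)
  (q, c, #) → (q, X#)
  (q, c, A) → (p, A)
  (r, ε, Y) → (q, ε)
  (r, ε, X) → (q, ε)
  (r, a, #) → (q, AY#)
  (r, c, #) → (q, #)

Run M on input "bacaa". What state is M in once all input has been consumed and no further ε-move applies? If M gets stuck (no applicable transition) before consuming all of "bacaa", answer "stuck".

stuck

(p, bacaa, #)
  read b, top #: go to q, push X# → (q, acaa, X#)
  ε-move, top X: go to r, push ε → (r, acaa, #)
  read a, top #: go to q, push AY# → (q, caa, AY#)
  read c, top A: go to p, push A → (p, aa, AY#)
  read a, top A: go to p, push YA → (p, a, YAY#)
No transition for (p, a, top Y); M blocks with input a remaining.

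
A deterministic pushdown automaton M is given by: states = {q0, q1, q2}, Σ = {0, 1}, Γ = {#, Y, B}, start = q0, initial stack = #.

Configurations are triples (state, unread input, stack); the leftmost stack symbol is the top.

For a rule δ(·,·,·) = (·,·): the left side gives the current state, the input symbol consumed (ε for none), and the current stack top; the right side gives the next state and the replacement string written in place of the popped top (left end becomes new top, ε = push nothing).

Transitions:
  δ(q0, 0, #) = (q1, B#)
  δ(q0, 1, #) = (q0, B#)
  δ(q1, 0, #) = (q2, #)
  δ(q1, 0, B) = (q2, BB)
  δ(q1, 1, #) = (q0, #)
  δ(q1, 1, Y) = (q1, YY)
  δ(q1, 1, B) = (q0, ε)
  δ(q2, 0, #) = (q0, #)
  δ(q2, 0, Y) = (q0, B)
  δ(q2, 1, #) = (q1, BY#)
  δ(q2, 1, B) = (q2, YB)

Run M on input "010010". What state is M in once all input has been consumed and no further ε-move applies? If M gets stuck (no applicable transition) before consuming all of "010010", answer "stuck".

q0

(q0, 010010, #)
  read 0, top #: go to q1, push B# → (q1, 10010, B#)
  read 1, top B: go to q0, push ε → (q0, 0010, #)
  read 0, top #: go to q1, push B# → (q1, 010, B#)
  read 0, top B: go to q2, push BB → (q2, 10, BB#)
  read 1, top B: go to q2, push YB → (q2, 0, YBB#)
  read 0, top Y: go to q0, push B → (q0, ε, BBB#)
All input consumed; M is in state q0.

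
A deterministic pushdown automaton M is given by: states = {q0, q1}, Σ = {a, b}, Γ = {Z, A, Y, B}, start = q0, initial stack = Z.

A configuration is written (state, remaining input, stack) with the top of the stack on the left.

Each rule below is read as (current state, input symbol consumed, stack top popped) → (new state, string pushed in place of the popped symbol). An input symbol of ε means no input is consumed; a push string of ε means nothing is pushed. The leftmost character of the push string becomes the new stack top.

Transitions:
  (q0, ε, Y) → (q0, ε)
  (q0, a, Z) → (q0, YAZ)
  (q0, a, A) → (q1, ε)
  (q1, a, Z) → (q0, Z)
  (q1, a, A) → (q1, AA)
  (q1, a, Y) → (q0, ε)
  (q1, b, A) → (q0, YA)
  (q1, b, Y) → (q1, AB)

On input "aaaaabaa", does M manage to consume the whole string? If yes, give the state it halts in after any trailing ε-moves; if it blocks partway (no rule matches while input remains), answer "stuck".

(q0, aaaaabaa, Z)
  read a, top Z: go to q0, push YAZ → (q0, aaaabaa, YAZ)
  ε-move, top Y: go to q0, push ε → (q0, aaaabaa, AZ)
  read a, top A: go to q1, push ε → (q1, aaabaa, Z)
  read a, top Z: go to q0, push Z → (q0, aabaa, Z)
  read a, top Z: go to q0, push YAZ → (q0, abaa, YAZ)
  ε-move, top Y: go to q0, push ε → (q0, abaa, AZ)
  read a, top A: go to q1, push ε → (q1, baa, Z)
No transition for (q1, b, top Z); M blocks with input baa remaining.

stuck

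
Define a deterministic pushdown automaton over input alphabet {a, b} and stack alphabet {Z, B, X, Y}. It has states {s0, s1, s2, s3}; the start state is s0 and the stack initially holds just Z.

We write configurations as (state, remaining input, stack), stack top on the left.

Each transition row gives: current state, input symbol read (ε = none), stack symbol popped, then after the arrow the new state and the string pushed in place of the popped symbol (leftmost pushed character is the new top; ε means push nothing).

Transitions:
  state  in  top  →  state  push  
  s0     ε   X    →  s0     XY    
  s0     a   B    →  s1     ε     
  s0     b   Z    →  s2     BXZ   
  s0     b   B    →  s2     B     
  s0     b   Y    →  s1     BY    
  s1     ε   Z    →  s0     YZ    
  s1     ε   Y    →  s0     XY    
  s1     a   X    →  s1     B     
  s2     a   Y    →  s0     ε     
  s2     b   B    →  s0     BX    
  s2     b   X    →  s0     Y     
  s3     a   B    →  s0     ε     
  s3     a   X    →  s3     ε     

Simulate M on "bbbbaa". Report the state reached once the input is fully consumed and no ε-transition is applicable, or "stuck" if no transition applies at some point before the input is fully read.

(s0, bbbbaa, Z)
  read b, top Z: go to s2, push BXZ → (s2, bbbaa, BXZ)
  read b, top B: go to s0, push BX → (s0, bbaa, BXXZ)
  read b, top B: go to s2, push B → (s2, baa, BXXZ)
  read b, top B: go to s0, push BX → (s0, aa, BXXXZ)
  read a, top B: go to s1, push ε → (s1, a, XXXZ)
  read a, top X: go to s1, push B → (s1, ε, BXXZ)
All input consumed; M is in state s1.

s1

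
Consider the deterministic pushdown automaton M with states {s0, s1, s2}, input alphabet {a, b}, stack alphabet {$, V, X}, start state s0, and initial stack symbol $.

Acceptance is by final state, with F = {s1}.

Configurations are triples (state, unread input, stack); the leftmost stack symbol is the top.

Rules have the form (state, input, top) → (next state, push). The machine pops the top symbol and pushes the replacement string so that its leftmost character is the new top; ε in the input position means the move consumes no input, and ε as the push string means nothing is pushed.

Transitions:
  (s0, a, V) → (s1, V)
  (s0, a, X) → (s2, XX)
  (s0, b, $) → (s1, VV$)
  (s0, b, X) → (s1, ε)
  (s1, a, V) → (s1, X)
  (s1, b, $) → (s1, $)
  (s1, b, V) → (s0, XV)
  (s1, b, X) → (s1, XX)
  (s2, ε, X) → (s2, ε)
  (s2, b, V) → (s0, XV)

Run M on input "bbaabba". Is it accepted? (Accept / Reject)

Reject

(s0, bbaabba, $)
  read b, top $: go to s1, push VV$ → (s1, baabba, VV$)
  read b, top V: go to s0, push XV → (s0, aabba, XVV$)
  read a, top X: go to s2, push XX → (s2, abba, XXVV$)
  ε-move, top X: go to s2, push ε → (s2, abba, XVV$)
  ε-move, top X: go to s2, push ε → (s2, abba, VV$)
No transition applies at (s2, abba, VV$); input not fully consumed.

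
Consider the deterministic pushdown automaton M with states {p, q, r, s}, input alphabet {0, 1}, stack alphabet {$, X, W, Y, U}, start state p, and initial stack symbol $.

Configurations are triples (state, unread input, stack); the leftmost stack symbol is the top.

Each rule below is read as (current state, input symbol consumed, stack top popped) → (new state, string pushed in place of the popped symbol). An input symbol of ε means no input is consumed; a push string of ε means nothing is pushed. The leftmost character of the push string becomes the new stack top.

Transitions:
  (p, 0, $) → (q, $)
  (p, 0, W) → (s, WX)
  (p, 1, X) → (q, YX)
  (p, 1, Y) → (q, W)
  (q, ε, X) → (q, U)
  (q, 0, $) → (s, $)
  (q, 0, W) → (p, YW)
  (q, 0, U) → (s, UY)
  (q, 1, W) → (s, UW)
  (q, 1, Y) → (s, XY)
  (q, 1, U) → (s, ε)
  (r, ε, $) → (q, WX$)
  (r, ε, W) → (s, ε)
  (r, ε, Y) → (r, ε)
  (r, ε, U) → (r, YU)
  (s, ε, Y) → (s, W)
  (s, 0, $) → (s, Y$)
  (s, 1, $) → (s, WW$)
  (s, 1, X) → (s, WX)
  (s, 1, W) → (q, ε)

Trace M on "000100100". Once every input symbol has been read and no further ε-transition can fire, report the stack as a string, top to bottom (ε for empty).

(p, 000100100, $)
  read 0, top $: go to q, push $ → (q, 00100100, $)
  read 0, top $: go to s, push $ → (s, 0100100, $)
  read 0, top $: go to s, push Y$ → (s, 100100, Y$)
  ε-move, top Y: go to s, push W → (s, 100100, W$)
  read 1, top W: go to q, push ε → (q, 00100, $)
  read 0, top $: go to s, push $ → (s, 0100, $)
  read 0, top $: go to s, push Y$ → (s, 100, Y$)
  ε-move, top Y: go to s, push W → (s, 100, W$)
  read 1, top W: go to q, push ε → (q, 00, $)
  read 0, top $: go to s, push $ → (s, 0, $)
  read 0, top $: go to s, push Y$ → (s, ε, Y$)
  ε-move, top Y: go to s, push W → (s, ε, W$)
All input consumed in state s with stack W$.

W$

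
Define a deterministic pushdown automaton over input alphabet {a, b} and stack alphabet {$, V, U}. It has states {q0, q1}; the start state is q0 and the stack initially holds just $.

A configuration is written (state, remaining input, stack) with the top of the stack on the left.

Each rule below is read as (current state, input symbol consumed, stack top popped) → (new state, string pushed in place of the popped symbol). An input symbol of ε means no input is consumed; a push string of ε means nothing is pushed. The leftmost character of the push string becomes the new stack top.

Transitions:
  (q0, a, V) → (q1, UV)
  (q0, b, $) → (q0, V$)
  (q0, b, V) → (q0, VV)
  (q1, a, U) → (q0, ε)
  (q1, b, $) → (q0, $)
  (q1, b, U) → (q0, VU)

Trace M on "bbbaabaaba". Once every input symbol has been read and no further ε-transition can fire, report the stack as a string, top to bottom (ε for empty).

(q0, bbbaabaaba, $)
  read b, top $: go to q0, push V$ → (q0, bbaabaaba, V$)
  read b, top V: go to q0, push VV → (q0, baabaaba, VV$)
  read b, top V: go to q0, push VV → (q0, aabaaba, VVV$)
  read a, top V: go to q1, push UV → (q1, abaaba, UVVV$)
  read a, top U: go to q0, push ε → (q0, baaba, VVV$)
  read b, top V: go to q0, push VV → (q0, aaba, VVVV$)
  read a, top V: go to q1, push UV → (q1, aba, UVVVV$)
  read a, top U: go to q0, push ε → (q0, ba, VVVV$)
  read b, top V: go to q0, push VV → (q0, a, VVVVV$)
  read a, top V: go to q1, push UV → (q1, ε, UVVVVV$)
All input consumed in state q1 with stack UVVVVV$.

UVVVVV$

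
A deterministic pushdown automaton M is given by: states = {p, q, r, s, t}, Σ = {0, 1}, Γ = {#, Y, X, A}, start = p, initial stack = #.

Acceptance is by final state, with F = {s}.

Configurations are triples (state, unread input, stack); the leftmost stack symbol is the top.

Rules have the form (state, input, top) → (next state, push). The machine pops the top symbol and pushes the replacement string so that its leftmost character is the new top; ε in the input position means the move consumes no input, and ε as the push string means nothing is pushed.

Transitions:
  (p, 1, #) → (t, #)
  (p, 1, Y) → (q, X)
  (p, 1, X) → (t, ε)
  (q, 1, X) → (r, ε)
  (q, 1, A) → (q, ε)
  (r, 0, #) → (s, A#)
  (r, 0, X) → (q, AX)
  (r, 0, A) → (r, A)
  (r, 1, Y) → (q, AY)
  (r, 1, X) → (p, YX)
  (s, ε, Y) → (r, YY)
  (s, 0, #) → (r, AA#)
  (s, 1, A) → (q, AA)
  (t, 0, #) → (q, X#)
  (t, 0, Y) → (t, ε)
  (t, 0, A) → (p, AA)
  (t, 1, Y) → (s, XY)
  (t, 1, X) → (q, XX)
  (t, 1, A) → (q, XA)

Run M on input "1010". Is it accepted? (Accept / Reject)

Accept

(p, 1010, #)
  read 1, top #: go to t, push # → (t, 010, #)
  read 0, top #: go to q, push X# → (q, 10, X#)
  read 1, top X: go to r, push ε → (r, 0, #)
  read 0, top #: go to s, push A# → (s, ε, A#)
All input consumed; state s ∈ F.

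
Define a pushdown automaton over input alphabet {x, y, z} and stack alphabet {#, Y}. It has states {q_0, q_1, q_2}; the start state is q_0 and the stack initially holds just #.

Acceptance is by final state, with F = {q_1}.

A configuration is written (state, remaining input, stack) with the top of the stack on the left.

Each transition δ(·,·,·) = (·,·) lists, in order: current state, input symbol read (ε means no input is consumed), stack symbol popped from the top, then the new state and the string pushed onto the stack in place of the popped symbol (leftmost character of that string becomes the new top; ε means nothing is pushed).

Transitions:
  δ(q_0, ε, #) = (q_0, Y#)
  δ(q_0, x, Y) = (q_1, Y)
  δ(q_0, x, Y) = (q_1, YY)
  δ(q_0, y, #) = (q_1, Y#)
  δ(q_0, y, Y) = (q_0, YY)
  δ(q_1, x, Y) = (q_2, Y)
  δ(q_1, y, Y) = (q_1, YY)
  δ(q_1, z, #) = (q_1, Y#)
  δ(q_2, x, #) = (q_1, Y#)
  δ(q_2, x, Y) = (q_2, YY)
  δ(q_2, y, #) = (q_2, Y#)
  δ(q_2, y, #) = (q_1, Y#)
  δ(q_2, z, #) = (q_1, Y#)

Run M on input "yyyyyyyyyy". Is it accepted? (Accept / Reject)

One accepting computation: (q_0, yyyyyyyyyy, #) ⊢ (q_1, yyyyyyyyy, Y#) ⊢ (q_1, yyyyyyyy, YY#) ⊢ (q_1, yyyyyyy, YYY#) ⊢ (q_1, yyyyyy, YYYY#) ⊢ (q_1, yyyyy, YYYYY#) ⊢ (q_1, yyyy, YYYYYY#) ⊢ (q_1, yyy, YYYYYYY#) ⊢ (q_1, yy, YYYYYYYY#) ⊢ (q_1, y, YYYYYYYYY#) ⊢ (q_1, ε, YYYYYYYYYY#)
All input consumed and state q_1 ∈ F.

Accept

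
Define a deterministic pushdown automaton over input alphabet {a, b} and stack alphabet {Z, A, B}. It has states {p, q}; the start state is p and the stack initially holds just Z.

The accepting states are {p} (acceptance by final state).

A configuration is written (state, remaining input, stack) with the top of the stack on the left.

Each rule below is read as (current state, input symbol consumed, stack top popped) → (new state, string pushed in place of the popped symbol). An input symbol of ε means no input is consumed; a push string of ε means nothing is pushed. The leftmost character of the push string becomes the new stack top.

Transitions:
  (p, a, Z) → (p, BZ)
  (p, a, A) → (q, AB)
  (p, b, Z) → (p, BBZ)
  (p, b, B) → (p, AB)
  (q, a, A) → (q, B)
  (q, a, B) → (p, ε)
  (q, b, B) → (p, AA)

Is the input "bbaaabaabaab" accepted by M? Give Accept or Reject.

(p, bbaaabaabaab, Z)
  read b, top Z: go to p, push BBZ → (p, baaabaabaab, BBZ)
  read b, top B: go to p, push AB → (p, aaabaabaab, ABBZ)
  read a, top A: go to q, push AB → (q, aabaabaab, ABBBZ)
  read a, top A: go to q, push B → (q, abaabaab, BBBBZ)
  read a, top B: go to p, push ε → (p, baabaab, BBBZ)
  read b, top B: go to p, push AB → (p, aabaab, ABBBZ)
  read a, top A: go to q, push AB → (q, abaab, ABBBBZ)
  read a, top A: go to q, push B → (q, baab, BBBBBZ)
  read b, top B: go to p, push AA → (p, aab, AABBBBZ)
  read a, top A: go to q, push AB → (q, ab, ABABBBBZ)
  read a, top A: go to q, push B → (q, b, BBABBBBZ)
  read b, top B: go to p, push AA → (p, ε, AABABBBBZ)
All input consumed; state p ∈ F.

Accept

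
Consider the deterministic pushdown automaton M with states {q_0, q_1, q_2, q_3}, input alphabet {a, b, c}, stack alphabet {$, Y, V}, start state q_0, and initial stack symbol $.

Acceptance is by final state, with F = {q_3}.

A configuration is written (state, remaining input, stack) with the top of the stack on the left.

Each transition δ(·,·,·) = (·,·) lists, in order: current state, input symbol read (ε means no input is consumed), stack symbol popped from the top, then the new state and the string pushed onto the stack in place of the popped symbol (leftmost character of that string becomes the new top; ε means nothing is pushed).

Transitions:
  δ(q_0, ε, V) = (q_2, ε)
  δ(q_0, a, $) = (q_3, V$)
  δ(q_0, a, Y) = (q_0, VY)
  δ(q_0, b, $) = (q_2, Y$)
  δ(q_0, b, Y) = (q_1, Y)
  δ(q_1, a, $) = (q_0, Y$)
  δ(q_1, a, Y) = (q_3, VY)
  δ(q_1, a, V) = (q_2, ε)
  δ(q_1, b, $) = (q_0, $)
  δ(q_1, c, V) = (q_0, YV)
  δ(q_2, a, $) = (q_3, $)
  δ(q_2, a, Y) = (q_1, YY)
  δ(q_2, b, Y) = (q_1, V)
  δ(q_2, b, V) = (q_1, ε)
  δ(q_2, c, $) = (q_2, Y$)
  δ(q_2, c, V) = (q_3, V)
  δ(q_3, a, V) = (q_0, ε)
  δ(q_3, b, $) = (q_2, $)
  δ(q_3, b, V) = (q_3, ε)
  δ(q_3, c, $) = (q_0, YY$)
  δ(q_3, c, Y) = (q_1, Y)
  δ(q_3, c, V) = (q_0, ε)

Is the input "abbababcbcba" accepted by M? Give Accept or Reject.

Accept

(q_0, abbababcbcba, $) ⊢ (q_3, bbababcbcba, V$) ⊢ (q_3, bababcbcba, $) ⊢ (q_2, ababcbcba, $) ⊢ (q_3, babcbcba, $) ⊢ (q_2, abcbcba, $) ⊢ (q_3, bcbcba, $) ⊢ (q_2, cbcba, $) ⊢ (q_2, bcba, Y$) ⊢ (q_1, cba, V$) ⊢ (q_0, ba, YV$) ⊢ (q_1, a, YV$) ⊢ (q_3, ε, VYV$)
All input consumed; state q_3 ∈ F.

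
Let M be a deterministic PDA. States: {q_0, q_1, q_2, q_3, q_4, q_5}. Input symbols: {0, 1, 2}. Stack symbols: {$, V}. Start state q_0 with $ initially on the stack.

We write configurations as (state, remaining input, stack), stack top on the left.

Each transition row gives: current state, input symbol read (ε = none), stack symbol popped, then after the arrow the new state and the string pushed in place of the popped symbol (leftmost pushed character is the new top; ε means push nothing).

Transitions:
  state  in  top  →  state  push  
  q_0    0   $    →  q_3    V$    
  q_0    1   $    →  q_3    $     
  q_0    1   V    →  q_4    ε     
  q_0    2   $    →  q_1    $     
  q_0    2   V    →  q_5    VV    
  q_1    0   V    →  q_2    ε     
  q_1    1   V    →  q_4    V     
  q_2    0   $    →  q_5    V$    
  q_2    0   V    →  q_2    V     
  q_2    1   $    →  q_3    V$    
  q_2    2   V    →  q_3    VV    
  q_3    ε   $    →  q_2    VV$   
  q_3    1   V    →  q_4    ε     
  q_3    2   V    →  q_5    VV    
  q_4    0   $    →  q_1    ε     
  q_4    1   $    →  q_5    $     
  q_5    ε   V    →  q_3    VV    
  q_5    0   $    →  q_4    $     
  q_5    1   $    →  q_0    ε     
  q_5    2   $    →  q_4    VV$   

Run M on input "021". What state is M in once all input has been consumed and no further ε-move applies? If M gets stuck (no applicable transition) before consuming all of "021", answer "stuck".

(q_0, 021, $) ⊢ (q_3, 21, V$) ⊢ (q_5, 1, VV$) ⊢ (q_3, 1, VVV$) ⊢ (q_4, ε, VV$)
All input consumed; M is in state q_4.

q_4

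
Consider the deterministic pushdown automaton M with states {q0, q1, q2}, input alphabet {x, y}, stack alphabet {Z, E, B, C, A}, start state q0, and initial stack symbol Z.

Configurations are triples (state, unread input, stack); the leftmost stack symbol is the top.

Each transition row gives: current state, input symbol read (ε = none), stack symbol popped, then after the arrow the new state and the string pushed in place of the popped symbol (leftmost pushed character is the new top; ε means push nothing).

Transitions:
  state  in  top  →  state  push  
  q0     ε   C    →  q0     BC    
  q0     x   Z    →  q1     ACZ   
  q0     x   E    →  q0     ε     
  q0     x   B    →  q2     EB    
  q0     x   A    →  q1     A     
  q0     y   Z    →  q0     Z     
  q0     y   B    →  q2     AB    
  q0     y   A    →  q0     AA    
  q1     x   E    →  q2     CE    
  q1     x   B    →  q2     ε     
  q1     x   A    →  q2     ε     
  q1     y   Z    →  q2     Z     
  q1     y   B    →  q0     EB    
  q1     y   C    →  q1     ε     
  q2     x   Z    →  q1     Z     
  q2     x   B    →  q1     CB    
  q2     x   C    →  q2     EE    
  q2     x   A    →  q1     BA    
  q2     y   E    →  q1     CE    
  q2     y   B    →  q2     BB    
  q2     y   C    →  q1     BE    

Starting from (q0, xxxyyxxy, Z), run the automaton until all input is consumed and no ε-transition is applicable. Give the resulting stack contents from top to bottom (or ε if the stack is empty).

(q0, xxxyyxxy, Z)
  read x, top Z: go to q1, push ACZ → (q1, xxyyxxy, ACZ)
  read x, top A: go to q2, push ε → (q2, xyyxxy, CZ)
  read x, top C: go to q2, push EE → (q2, yyxxy, EEZ)
  read y, top E: go to q1, push CE → (q1, yxxy, CEEZ)
  read y, top C: go to q1, push ε → (q1, xxy, EEZ)
  read x, top E: go to q2, push CE → (q2, xy, CEEZ)
  read x, top C: go to q2, push EE → (q2, y, EEEEZ)
  read y, top E: go to q1, push CE → (q1, ε, CEEEEZ)
All input consumed in state q1 with stack CEEEEZ.

CEEEEZ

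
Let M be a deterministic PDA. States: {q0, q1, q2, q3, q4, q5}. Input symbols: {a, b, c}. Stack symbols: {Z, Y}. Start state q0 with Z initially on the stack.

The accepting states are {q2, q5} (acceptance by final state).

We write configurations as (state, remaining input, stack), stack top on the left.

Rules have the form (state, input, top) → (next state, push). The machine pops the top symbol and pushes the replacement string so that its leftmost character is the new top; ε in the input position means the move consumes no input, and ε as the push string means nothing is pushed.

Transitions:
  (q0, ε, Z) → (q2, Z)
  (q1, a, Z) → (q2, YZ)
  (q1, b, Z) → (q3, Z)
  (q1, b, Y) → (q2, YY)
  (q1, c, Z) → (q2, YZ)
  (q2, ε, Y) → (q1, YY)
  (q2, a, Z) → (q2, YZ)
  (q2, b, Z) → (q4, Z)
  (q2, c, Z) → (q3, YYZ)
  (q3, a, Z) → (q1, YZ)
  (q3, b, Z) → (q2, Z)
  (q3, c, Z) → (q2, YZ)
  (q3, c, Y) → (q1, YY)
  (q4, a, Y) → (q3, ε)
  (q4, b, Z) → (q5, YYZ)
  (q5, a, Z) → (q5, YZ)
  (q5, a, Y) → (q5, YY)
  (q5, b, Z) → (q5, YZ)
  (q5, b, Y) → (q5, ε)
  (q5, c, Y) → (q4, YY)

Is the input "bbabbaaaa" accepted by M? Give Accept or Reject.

Accept

(q0, bbabbaaaa, Z) ⊢ (q2, bbabbaaaa, Z) ⊢ (q4, babbaaaa, Z) ⊢ (q5, abbaaaa, YYZ) ⊢ (q5, bbaaaa, YYYZ) ⊢ (q5, baaaa, YYZ) ⊢ (q5, aaaa, YZ) ⊢ (q5, aaa, YYZ) ⊢ (q5, aa, YYYZ) ⊢ (q5, a, YYYYZ) ⊢ (q5, ε, YYYYYZ)
All input consumed; state q5 ∈ F.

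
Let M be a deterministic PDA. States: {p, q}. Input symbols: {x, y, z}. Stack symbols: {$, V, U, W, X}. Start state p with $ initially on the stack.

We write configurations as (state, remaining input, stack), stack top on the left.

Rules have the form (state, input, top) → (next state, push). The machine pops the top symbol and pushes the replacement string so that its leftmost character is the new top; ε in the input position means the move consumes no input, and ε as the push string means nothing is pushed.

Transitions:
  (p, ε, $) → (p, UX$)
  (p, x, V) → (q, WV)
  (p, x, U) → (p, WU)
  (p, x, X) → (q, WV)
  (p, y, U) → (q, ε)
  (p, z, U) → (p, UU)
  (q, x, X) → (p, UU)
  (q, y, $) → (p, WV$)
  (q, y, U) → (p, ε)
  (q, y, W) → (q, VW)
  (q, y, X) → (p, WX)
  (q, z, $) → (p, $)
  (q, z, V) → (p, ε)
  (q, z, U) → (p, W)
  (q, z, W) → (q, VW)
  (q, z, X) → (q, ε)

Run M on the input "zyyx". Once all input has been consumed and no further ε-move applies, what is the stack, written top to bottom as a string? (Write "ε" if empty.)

WV$

(p, zyyx, $)
  ε-move, top $: go to p, push UX$ → (p, zyyx, UX$)
  read z, top U: go to p, push UU → (p, yyx, UUX$)
  read y, top U: go to q, push ε → (q, yx, UX$)
  read y, top U: go to p, push ε → (p, x, X$)
  read x, top X: go to q, push WV → (q, ε, WV$)
All input consumed in state q with stack WV$.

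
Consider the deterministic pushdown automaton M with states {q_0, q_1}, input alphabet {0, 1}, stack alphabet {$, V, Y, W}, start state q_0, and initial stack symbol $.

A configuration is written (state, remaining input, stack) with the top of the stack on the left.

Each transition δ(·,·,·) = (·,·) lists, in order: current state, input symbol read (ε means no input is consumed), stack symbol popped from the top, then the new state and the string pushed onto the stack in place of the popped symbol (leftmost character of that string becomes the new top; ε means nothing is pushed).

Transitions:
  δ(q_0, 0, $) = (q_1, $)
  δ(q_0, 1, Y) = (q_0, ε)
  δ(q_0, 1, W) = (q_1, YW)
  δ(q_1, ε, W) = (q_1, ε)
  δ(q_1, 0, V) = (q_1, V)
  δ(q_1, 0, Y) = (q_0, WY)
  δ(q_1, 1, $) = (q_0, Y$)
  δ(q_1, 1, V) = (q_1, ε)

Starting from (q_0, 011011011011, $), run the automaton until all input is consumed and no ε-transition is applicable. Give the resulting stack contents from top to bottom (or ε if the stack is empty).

(q_0, 011011011011, $)
  read 0, top $: go to q_1, push $ → (q_1, 11011011011, $)
  read 1, top $: go to q_0, push Y$ → (q_0, 1011011011, Y$)
  read 1, top Y: go to q_0, push ε → (q_0, 011011011, $)
  read 0, top $: go to q_1, push $ → (q_1, 11011011, $)
  read 1, top $: go to q_0, push Y$ → (q_0, 1011011, Y$)
  read 1, top Y: go to q_0, push ε → (q_0, 011011, $)
  read 0, top $: go to q_1, push $ → (q_1, 11011, $)
  read 1, top $: go to q_0, push Y$ → (q_0, 1011, Y$)
  read 1, top Y: go to q_0, push ε → (q_0, 011, $)
  read 0, top $: go to q_1, push $ → (q_1, 11, $)
  read 1, top $: go to q_0, push Y$ → (q_0, 1, Y$)
  read 1, top Y: go to q_0, push ε → (q_0, ε, $)
All input consumed in state q_0 with stack $.

$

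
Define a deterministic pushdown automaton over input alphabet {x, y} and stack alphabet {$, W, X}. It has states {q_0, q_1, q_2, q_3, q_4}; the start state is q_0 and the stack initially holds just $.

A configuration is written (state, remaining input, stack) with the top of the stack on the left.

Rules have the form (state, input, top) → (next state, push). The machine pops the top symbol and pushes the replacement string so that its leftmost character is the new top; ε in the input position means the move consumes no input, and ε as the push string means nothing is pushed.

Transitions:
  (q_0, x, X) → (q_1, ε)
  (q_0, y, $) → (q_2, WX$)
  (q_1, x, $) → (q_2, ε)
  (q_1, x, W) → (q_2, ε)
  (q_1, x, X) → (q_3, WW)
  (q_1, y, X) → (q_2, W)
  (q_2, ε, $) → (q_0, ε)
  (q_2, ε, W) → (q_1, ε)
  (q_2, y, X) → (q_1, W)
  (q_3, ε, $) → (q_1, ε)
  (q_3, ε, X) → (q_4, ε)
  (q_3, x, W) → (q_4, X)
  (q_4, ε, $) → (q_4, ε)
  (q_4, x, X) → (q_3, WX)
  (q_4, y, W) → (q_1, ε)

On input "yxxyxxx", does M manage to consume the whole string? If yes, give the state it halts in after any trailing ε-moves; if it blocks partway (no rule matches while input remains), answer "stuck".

stuck

(q_0, yxxyxxx, $) ⊢ (q_2, xxyxxx, WX$) ⊢ (q_1, xxyxxx, X$) ⊢ (q_3, xyxxx, WW$) ⊢ (q_4, yxxx, XW$)
No transition for (q_4, y, top X); M blocks with input yxxx remaining.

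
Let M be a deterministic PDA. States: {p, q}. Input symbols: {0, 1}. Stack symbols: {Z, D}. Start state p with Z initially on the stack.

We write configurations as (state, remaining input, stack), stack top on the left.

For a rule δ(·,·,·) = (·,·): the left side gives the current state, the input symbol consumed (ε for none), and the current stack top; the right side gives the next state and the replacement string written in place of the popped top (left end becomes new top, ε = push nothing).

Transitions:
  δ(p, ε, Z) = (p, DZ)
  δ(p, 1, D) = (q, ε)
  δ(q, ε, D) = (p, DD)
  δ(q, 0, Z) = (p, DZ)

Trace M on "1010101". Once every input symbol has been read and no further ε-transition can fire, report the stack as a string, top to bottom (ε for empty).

Z

(p, 1010101, Z) ⊢ (p, 1010101, DZ) ⊢ (q, 010101, Z) ⊢ (p, 10101, DZ) ⊢ (q, 0101, Z) ⊢ (p, 101, DZ) ⊢ (q, 01, Z) ⊢ (p, 1, DZ) ⊢ (q, ε, Z)
All input consumed in state q with stack Z.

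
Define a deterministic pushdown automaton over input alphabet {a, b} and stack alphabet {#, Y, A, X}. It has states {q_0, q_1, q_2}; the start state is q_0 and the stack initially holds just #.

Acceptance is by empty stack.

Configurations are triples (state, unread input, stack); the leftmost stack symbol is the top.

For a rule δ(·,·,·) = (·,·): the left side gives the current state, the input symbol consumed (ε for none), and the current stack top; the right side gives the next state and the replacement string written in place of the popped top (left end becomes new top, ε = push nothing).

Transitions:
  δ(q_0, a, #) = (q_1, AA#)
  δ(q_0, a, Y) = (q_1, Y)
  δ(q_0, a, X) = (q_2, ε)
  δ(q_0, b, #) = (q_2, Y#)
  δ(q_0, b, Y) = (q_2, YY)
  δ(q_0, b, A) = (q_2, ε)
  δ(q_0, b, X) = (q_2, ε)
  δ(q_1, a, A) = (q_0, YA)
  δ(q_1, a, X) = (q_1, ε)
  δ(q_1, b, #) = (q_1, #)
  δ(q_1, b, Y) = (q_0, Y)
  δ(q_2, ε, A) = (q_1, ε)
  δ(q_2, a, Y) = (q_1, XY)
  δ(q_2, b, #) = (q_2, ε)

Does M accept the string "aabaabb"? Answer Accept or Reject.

(q_0, aabaabb, #) ⊢ (q_1, abaabb, AA#) ⊢ (q_0, baabb, YAA#) ⊢ (q_2, aabb, YYAA#) ⊢ (q_1, abb, XYYAA#) ⊢ (q_1, bb, YYAA#) ⊢ (q_0, b, YYAA#) ⊢ (q_2, ε, YYYAA#)
All input consumed; stack is YYYAA#, not empty, and no further ε-move applies.

Reject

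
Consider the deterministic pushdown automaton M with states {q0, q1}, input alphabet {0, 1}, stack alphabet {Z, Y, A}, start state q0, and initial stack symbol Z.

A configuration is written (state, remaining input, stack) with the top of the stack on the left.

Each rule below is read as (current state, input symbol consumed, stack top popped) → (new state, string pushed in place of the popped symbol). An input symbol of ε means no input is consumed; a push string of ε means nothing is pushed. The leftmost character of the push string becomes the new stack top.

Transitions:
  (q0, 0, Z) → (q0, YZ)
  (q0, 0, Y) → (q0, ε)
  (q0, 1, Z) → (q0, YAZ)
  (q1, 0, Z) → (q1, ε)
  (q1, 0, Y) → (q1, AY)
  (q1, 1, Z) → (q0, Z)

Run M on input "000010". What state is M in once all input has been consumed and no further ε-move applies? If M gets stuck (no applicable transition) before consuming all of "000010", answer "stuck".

(q0, 000010, Z) ⊢ (q0, 00010, YZ) ⊢ (q0, 0010, Z) ⊢ (q0, 010, YZ) ⊢ (q0, 10, Z) ⊢ (q0, 0, YAZ) ⊢ (q0, ε, AZ)
All input consumed; M is in state q0.

q0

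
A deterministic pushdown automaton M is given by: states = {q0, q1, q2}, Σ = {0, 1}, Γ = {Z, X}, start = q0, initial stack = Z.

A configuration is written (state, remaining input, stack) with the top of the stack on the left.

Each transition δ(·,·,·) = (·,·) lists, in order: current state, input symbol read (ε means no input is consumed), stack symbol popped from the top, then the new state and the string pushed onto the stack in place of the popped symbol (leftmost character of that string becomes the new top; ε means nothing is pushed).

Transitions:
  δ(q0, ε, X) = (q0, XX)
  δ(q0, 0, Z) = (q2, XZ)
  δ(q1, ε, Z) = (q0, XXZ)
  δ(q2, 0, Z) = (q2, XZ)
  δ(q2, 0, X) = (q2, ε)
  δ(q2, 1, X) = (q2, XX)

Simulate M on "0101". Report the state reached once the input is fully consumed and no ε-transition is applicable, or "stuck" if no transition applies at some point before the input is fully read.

q2

(q0, 0101, Z)
  read 0, top Z: go to q2, push XZ → (q2, 101, XZ)
  read 1, top X: go to q2, push XX → (q2, 01, XXZ)
  read 0, top X: go to q2, push ε → (q2, 1, XZ)
  read 1, top X: go to q2, push XX → (q2, ε, XXZ)
All input consumed; M is in state q2.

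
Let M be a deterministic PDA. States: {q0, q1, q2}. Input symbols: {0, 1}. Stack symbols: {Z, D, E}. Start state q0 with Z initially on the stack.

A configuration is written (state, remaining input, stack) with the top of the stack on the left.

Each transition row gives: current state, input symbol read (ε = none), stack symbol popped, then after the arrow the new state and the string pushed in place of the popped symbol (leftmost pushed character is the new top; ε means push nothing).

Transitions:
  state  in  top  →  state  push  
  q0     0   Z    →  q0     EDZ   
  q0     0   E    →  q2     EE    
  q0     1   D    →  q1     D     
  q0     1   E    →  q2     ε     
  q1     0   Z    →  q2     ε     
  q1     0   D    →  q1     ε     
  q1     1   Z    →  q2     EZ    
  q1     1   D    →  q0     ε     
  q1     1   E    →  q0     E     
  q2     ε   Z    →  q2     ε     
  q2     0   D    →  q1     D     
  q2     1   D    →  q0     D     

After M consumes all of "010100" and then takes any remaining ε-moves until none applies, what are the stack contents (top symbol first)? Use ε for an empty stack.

EEDZ

(q0, 010100, Z) ⊢ (q0, 10100, EDZ) ⊢ (q2, 0100, DZ) ⊢ (q1, 100, DZ) ⊢ (q0, 00, Z) ⊢ (q0, 0, EDZ) ⊢ (q2, ε, EEDZ)
All input consumed in state q2 with stack EEDZ.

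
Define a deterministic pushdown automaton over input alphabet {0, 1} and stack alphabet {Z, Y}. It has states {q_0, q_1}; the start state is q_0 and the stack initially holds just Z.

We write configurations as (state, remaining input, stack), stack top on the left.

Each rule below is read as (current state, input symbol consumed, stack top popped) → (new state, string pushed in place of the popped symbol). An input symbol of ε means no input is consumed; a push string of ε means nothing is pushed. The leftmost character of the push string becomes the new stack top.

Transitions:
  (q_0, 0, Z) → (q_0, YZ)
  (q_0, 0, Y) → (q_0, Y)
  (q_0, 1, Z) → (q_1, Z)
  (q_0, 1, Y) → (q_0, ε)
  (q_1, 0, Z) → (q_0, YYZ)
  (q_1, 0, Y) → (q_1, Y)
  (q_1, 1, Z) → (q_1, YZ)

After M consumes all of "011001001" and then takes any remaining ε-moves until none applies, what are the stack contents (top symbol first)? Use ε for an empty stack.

(q_0, 011001001, Z)
  read 0, top Z: go to q_0, push YZ → (q_0, 11001001, YZ)
  read 1, top Y: go to q_0, push ε → (q_0, 1001001, Z)
  read 1, top Z: go to q_1, push Z → (q_1, 001001, Z)
  read 0, top Z: go to q_0, push YYZ → (q_0, 01001, YYZ)
  read 0, top Y: go to q_0, push Y → (q_0, 1001, YYZ)
  read 1, top Y: go to q_0, push ε → (q_0, 001, YZ)
  read 0, top Y: go to q_0, push Y → (q_0, 01, YZ)
  read 0, top Y: go to q_0, push Y → (q_0, 1, YZ)
  read 1, top Y: go to q_0, push ε → (q_0, ε, Z)
All input consumed in state q_0 with stack Z.

Z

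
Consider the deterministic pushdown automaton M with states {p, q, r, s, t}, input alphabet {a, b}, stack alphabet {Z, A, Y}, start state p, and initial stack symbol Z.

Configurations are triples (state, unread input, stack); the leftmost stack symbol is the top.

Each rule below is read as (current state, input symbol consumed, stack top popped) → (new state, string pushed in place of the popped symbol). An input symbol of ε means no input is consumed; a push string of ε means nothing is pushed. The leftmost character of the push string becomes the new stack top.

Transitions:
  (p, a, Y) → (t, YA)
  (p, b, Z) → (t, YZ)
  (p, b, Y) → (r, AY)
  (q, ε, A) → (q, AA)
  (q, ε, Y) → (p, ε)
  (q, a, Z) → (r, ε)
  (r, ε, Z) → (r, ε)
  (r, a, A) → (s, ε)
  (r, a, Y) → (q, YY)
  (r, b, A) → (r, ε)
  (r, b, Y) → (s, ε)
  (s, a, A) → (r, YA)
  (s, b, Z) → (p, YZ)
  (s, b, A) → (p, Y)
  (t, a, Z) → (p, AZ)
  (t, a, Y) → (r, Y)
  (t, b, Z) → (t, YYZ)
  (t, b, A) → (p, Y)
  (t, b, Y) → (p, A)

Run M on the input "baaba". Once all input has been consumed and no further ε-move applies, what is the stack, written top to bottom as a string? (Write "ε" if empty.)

(p, baaba, Z) ⊢ (t, aaba, YZ) ⊢ (r, aba, YZ) ⊢ (q, ba, YYZ) ⊢ (p, ba, YZ) ⊢ (r, a, AYZ) ⊢ (s, ε, YZ)
All input consumed in state s with stack YZ.

YZ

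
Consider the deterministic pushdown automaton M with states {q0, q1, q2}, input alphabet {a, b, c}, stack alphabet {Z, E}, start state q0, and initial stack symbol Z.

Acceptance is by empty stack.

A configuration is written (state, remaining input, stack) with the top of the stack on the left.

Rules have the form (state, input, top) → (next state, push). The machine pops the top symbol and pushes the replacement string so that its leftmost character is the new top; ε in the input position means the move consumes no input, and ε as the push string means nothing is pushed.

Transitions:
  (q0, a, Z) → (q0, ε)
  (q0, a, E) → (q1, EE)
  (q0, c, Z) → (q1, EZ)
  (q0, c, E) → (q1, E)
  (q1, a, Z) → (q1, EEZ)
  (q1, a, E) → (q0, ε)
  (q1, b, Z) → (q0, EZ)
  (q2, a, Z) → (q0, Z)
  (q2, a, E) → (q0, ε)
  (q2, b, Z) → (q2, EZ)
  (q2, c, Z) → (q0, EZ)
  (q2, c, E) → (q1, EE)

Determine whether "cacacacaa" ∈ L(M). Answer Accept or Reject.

(q0, cacacacaa, Z) ⊢ (q1, acacacaa, EZ) ⊢ (q0, cacacaa, Z) ⊢ (q1, acacaa, EZ) ⊢ (q0, cacaa, Z) ⊢ (q1, acaa, EZ) ⊢ (q0, caa, Z) ⊢ (q1, aa, EZ) ⊢ (q0, a, Z) ⊢ (q0, ε, ε)
All input consumed and the stack is empty.

Accept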